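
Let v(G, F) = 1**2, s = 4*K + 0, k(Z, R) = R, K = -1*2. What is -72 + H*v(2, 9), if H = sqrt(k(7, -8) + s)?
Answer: -72 + 4*I ≈ -72.0 + 4.0*I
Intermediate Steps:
K = -2
s = -8 (s = 4*(-2) + 0 = -8 + 0 = -8)
v(G, F) = 1
H = 4*I (H = sqrt(-8 - 8) = sqrt(-16) = 4*I ≈ 4.0*I)
-72 + H*v(2, 9) = -72 + (4*I)*1 = -72 + 4*I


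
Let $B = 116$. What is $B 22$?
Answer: $2552$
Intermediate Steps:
$B 22 = 116 \cdot 22 = 2552$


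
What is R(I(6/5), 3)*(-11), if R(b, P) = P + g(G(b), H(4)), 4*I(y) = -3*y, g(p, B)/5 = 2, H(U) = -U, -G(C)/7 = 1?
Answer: -143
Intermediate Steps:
G(C) = -7 (G(C) = -7*1 = -7)
g(p, B) = 10 (g(p, B) = 5*2 = 10)
I(y) = -3*y/4 (I(y) = (-3*y)/4 = -3*y/4)
R(b, P) = 10 + P (R(b, P) = P + 10 = 10 + P)
R(I(6/5), 3)*(-11) = (10 + 3)*(-11) = 13*(-11) = -143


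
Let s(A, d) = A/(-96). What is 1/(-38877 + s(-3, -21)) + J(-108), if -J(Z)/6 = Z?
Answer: 806152792/1244063 ≈ 648.00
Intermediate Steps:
J(Z) = -6*Z
s(A, d) = -A/96 (s(A, d) = A*(-1/96) = -A/96)
1/(-38877 + s(-3, -21)) + J(-108) = 1/(-38877 - 1/96*(-3)) - 6*(-108) = 1/(-38877 + 1/32) + 648 = 1/(-1244063/32) + 648 = -32/1244063 + 648 = 806152792/1244063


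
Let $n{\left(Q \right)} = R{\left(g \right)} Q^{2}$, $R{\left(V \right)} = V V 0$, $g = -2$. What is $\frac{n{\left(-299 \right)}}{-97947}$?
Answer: $0$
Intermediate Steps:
$R{\left(V \right)} = 0$ ($R{\left(V \right)} = V^{2} \cdot 0 = 0$)
$n{\left(Q \right)} = 0$ ($n{\left(Q \right)} = 0 Q^{2} = 0$)
$\frac{n{\left(-299 \right)}}{-97947} = \frac{0}{-97947} = 0 \left(- \frac{1}{97947}\right) = 0$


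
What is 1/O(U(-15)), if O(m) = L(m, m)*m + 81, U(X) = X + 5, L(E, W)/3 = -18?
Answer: 1/621 ≈ 0.0016103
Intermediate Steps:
L(E, W) = -54 (L(E, W) = 3*(-18) = -54)
U(X) = 5 + X
O(m) = 81 - 54*m (O(m) = -54*m + 81 = 81 - 54*m)
1/O(U(-15)) = 1/(81 - 54*(5 - 15)) = 1/(81 - 54*(-10)) = 1/(81 + 540) = 1/621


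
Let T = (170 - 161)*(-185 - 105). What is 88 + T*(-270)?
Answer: 704788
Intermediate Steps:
T = -2610 (T = 9*(-290) = -2610)
88 + T*(-270) = 88 - 2610*(-270) = 88 + 704700 = 704788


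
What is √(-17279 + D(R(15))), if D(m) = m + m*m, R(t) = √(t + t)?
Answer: √(-17249 + √30) ≈ 131.31*I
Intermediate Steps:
R(t) = √2*√t (R(t) = √(2*t) = √2*√t)
D(m) = m + m²
√(-17279 + D(R(15))) = √(-17279 + (√2*√15)*(1 + √2*√15)) = √(-17279 + √30*(1 + √30))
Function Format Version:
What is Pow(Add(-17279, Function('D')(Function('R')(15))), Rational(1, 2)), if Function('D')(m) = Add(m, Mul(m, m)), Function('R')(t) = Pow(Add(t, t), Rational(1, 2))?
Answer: Pow(Add(-17249, Pow(30, Rational(1, 2))), Rational(1, 2)) ≈ Mul(131.31, I)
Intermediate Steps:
Function('R')(t) = Mul(Pow(2, Rational(1, 2)), Pow(t, Rational(1, 2))) (Function('R')(t) = Pow(Mul(2, t), Rational(1, 2)) = Mul(Pow(2, Rational(1, 2)), Pow(t, Rational(1, 2))))
Function('D')(m) = Add(m, Pow(m, 2))
Pow(Add(-17279, Function('D')(Function('R')(15))), Rational(1, 2)) = Pow(Add(-17279, Mul(Mul(Pow(2, Rational(1, 2)), Pow(15, Rational(1, 2))), Add(1, Mul(Pow(2, Rational(1, 2)), Pow(15, Rational(1, 2)))))), Rational(1, 2)) = Pow(Add(-17279, Mul(Pow(30, Rational(1, 2)), Add(1, Pow(30, Rational(1, 2))))), Rational(1, 2))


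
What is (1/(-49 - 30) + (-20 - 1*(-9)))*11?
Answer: -9570/79 ≈ -121.14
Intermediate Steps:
(1/(-49 - 30) + (-20 - 1*(-9)))*11 = (1/(-79) + (-20 + 9))*11 = (-1/79 - 11)*11 = -870/79*11 = -9570/79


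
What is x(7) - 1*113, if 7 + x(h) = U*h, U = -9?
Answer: -183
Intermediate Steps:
x(h) = -7 - 9*h
x(7) - 1*113 = (-7 - 9*7) - 1*113 = (-7 - 63) - 113 = -70 - 113 = -183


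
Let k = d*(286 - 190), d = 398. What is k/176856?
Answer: 1592/7369 ≈ 0.21604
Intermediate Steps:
k = 38208 (k = 398*(286 - 190) = 398*96 = 38208)
k/176856 = 38208/176856 = 38208*(1/176856) = 1592/7369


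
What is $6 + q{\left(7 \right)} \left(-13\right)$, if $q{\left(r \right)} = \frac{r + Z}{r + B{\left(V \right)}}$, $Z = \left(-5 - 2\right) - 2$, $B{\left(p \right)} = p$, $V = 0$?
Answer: $\frac{68}{7} \approx 9.7143$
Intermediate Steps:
$Z = -9$ ($Z = -7 - 2 = -9$)
$q{\left(r \right)} = \frac{-9 + r}{r}$ ($q{\left(r \right)} = \frac{r - 9}{r + 0} = \frac{-9 + r}{r}$)
$6 + q{\left(7 \right)} \left(-13\right) = 6 + \frac{-9 + 7}{7} \left(-13\right) = 6 + \frac{1}{7} \left(-2\right) \left(-13\right) = 6 - - \frac{26}{7} = 6 + \frac{26}{7} = \frac{68}{7}$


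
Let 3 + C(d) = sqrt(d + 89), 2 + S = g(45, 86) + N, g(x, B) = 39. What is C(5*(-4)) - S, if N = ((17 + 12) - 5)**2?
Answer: -616 + sqrt(69) ≈ -607.69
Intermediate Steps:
N = 576 (N = (29 - 5)**2 = 24**2 = 576)
S = 613 (S = -2 + (39 + 576) = -2 + 615 = 613)
C(d) = -3 + sqrt(89 + d) (C(d) = -3 + sqrt(d + 89) = -3 + sqrt(89 + d))
C(5*(-4)) - S = (-3 + sqrt(89 + 5*(-4))) - 1*613 = (-3 + sqrt(89 - 20)) - 613 = (-3 + sqrt(69)) - 613 = -616 + sqrt(69)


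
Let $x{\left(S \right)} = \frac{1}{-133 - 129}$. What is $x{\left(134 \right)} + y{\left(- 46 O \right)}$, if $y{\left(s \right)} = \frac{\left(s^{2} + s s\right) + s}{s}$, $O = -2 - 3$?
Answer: $\frac{120781}{262} \approx 461.0$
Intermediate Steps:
$O = -5$
$x{\left(S \right)} = - \frac{1}{262}$ ($x{\left(S \right)} = \frac{1}{-262} = - \frac{1}{262}$)
$y{\left(s \right)} = \frac{s + 2 s^{2}}{s}$ ($y{\left(s \right)} = \frac{\left(s^{2} + s^{2}\right) + s}{s} = \frac{2 s^{2} + s}{s} = \frac{s + 2 s^{2}}{s}$)
$x{\left(134 \right)} + y{\left(- 46 O \right)} = - \frac{1}{262} + \left(1 + 2 \left(\left(-46\right) \left(-5\right)\right)\right) = - \frac{1}{262} + \left(1 + 2 \cdot 230\right) = - \frac{1}{262} + \left(1 + 460\right) = - \frac{1}{262} + 461 = \frac{120781}{262}$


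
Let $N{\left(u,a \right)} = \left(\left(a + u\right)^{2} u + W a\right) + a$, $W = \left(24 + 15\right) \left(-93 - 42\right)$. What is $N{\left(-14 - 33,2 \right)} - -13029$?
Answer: $-92674$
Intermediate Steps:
$W = -5265$ ($W = 39 \left(-135\right) = -5265$)
$N{\left(u,a \right)} = - 5264 a + u \left(a + u\right)^{2}$ ($N{\left(u,a \right)} = \left(\left(a + u\right)^{2} u - 5265 a\right) + a = \left(u \left(a + u\right)^{2} - 5265 a\right) + a = \left(- 5265 a + u \left(a + u\right)^{2}\right) + a = - 5264 a + u \left(a + u\right)^{2}$)
$N{\left(-14 - 33,2 \right)} - -13029 = \left(\left(-5264\right) 2 + \left(-14 - 33\right) \left(2 - 47\right)^{2}\right) - -13029 = \left(-10528 - 47 \left(2 - 47\right)^{2}\right) + 13029 = \left(-10528 - 47 \left(-45\right)^{2}\right) + 13029 = \left(-10528 - 95175\right) + 13029 = -105703 + 13029 = -92674$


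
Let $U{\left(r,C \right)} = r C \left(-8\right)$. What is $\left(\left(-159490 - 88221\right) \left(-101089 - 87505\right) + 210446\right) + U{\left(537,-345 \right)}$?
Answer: $46718500900$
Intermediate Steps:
$U{\left(r,C \right)} = - 8 C r$ ($U{\left(r,C \right)} = C r \left(-8\right) = - 8 C r$)
$\left(\left(-159490 - 88221\right) \left(-101089 - 87505\right) + 210446\right) + U{\left(537,-345 \right)} = \left(\left(-159490 - 88221\right) \left(-101089 - 87505\right) + 210446\right) - \left(-2760\right) 537 = \left(\left(-247711\right) \left(-188594\right) + 210446\right) + 1482120 = \left(46716808334 + 210446\right) + 1482120 = 46717018780 + 1482120 = 46718500900$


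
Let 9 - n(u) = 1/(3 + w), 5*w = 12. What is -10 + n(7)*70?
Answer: 16390/27 ≈ 607.04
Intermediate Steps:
w = 12/5 (w = (⅕)*12 = 12/5 ≈ 2.4000)
n(u) = 238/27 (n(u) = 9 - 1/(3 + 12/5) = 9 - 1/27/5 = 9 - 1*5/27 = 9 - 5/27 = 238/27)
-10 + n(7)*70 = -10 + (238/27)*70 = -10 + 16660/27 = 16390/27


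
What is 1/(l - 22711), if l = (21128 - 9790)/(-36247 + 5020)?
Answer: -31227/709207735 ≈ -4.4031e-5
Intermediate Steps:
l = -11338/31227 (l = 11338/(-31227) = 11338*(-1/31227) = -11338/31227 ≈ -0.36308)
1/(l - 22711) = 1/(-11338/31227 - 22711) = 1/(-709207735/31227) = -31227/709207735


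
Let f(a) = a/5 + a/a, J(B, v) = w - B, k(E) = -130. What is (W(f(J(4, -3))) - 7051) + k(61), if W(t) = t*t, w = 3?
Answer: -179509/25 ≈ -7180.4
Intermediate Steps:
J(B, v) = 3 - B
f(a) = 1 + a/5 (f(a) = a*(⅕) + 1 = a/5 + 1 = 1 + a/5)
W(t) = t²
(W(f(J(4, -3))) - 7051) + k(61) = ((1 + (3 - 1*4)/5)² - 7051) - 130 = ((1 + (3 - 4)/5)² - 7051) - 130 = ((1 + (⅕)*(-1))² - 7051) - 130 = ((1 - ⅕)² - 7051) - 130 = ((⅘)² - 7051) - 130 = (16/25 - 7051) - 130 = -176259/25 - 130 = -179509/25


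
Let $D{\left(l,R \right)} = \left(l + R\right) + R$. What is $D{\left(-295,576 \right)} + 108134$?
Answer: $108991$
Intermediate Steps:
$D{\left(l,R \right)} = l + 2 R$ ($D{\left(l,R \right)} = \left(R + l\right) + R = l + 2 R$)
$D{\left(-295,576 \right)} + 108134 = \left(-295 + 2 \cdot 576\right) + 108134 = \left(-295 + 1152\right) + 108134 = 857 + 108134 = 108991$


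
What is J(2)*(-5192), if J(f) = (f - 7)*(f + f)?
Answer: 103840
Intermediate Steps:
J(f) = 2*f*(-7 + f) (J(f) = (-7 + f)*(2*f) = 2*f*(-7 + f))
J(2)*(-5192) = (2*2*(-7 + 2))*(-5192) = (2*2*(-5))*(-5192) = -20*(-5192) = 103840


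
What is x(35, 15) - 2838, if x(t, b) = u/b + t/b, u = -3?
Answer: -42538/15 ≈ -2835.9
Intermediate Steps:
x(t, b) = -3/b + t/b
x(35, 15) - 2838 = (-3 + 35)/15 - 2838 = (1/15)*32 - 2838 = 32/15 - 2838 = -42538/15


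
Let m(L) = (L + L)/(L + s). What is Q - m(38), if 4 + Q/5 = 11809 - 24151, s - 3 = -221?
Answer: -2777831/45 ≈ -61730.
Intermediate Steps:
s = -218 (s = 3 - 221 = -218)
Q = -61730 (Q = -20 + 5*(11809 - 24151) = -20 + 5*(-12342) = -20 - 61710 = -61730)
m(L) = 2*L/(-218 + L) (m(L) = (L + L)/(L - 218) = (2*L)/(-218 + L) = 2*L/(-218 + L))
Q - m(38) = -61730 - 2*38/(-218 + 38) = -61730 - 2*38/(-180) = -61730 - 2*38*(-1)/180 = -61730 - 1*(-19/45) = -61730 + 19/45 = -2777831/45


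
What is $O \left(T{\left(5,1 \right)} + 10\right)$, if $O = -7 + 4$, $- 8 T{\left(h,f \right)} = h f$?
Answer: $- \frac{225}{8} \approx -28.125$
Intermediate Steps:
$T{\left(h,f \right)} = - \frac{f h}{8}$ ($T{\left(h,f \right)} = - \frac{h f}{8} = - \frac{f h}{8}$)
$O = -3$
$O \left(T{\left(5,1 \right)} + 10\right) = - 3 \left(\left(- \frac{1}{8}\right) 1 \cdot 5 + 10\right) = - 3 \left(- \frac{5}{8} + 10\right) = \left(-3\right) \frac{75}{8} = - \frac{225}{8}$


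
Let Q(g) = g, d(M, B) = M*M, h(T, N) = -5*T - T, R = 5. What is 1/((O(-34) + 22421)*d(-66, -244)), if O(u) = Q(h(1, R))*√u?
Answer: 22421/2189771937540 + I*√34/364961989590 ≈ 1.0239e-8 + 1.5977e-11*I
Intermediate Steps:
h(T, N) = -6*T
d(M, B) = M²
O(u) = -6*√u (O(u) = (-6*1)*√u = -6*√u)
1/((O(-34) + 22421)*d(-66, -244)) = 1/((-6*I*√34 + 22421)*((-66)²)) = 1/((-6*I*√34 + 22421)*4356) = (1/4356)/(-6*I*√34 + 22421) = (1/4356)/(22421 - 6*I*√34) = 1/(4356*(22421 - 6*I*√34))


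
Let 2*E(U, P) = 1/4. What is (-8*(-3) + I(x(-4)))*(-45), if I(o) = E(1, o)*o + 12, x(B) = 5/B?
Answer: -51615/32 ≈ -1613.0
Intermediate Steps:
E(U, P) = ⅛ (E(U, P) = (½)/4 = (½)*(¼) = ⅛)
I(o) = 12 + o/8 (I(o) = o/8 + 12 = 12 + o/8)
(-8*(-3) + I(x(-4)))*(-45) = (-8*(-3) + (12 + (5/(-4))/8))*(-45) = (24 + (12 + (5*(-¼))/8))*(-45) = (24 + (12 + (⅛)*(-5/4)))*(-45) = (24 + (12 - 5/32))*(-45) = (24 + 379/32)*(-45) = (1147/32)*(-45) = -51615/32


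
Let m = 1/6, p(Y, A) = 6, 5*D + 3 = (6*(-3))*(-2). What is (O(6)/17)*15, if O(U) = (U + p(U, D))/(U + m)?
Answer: 1080/629 ≈ 1.7170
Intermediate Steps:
D = 33/5 (D = -⅗ + ((6*(-3))*(-2))/5 = -⅗ + (-18*(-2))/5 = -⅗ + (⅕)*36 = -⅗ + 36/5 = 33/5 ≈ 6.6000)
m = ⅙ ≈ 0.16667
O(U) = (6 + U)/(⅙ + U) (O(U) = (U + 6)/(U + ⅙) = (6 + U)/(⅙ + U))
(O(6)/17)*15 = ((6*(6 + 6)/(1 + 6*6))/17)*15 = ((6*12/(1 + 36))*(1/17))*15 = ((6*12/37)*(1/17))*15 = ((6*(1/37)*12)*(1/17))*15 = ((72/37)*(1/17))*15 = (72/629)*15 = 1080/629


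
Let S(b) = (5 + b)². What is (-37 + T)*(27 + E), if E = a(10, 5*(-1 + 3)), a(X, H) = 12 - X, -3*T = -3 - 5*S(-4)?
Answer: -2987/3 ≈ -995.67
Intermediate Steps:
T = 8/3 (T = -(-3 - 5*(5 - 4)²)/3 = -(-3 - 5*1²)/3 = -(-3 - 5*1)/3 = -(-3 - 5)/3 = -⅓*(-8) = 8/3 ≈ 2.6667)
E = 2 (E = 12 - 1*10 = 12 - 10 = 2)
(-37 + T)*(27 + E) = (-37 + 8/3)*(27 + 2) = -103/3*29 = -2987/3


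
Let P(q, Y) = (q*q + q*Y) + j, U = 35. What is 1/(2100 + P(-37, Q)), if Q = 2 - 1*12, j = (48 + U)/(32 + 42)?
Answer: 74/284169 ≈ 0.00026041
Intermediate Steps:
j = 83/74 (j = (48 + 35)/(32 + 42) = 83/74 ≈ 1.1216)
Q = -10 (Q = 2 - 12 = -10)
P(q, Y) = 83/74 + q² + Y*q (P(q, Y) = (q*q + q*Y) + 83/74 = (q² + Y*q) + 83/74 = 83/74 + q² + Y*q)
1/(2100 + P(-37, Q)) = 1/(2100 + (83/74 + (-37)² - 10*(-37))) = 1/(2100 + (83/74 + 1369 + 370)) = 1/(2100 + 128769/74) = 1/(284169/74) = 74/284169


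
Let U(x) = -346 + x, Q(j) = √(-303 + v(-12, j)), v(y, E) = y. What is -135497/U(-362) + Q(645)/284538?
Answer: 135497/708 + I*√35/94846 ≈ 191.38 + 6.2376e-5*I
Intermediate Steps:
Q(j) = 3*I*√35 (Q(j) = √(-303 - 12) = √(-315) = 3*I*√35)
-135497/U(-362) + Q(645)/284538 = -135497/(-346 - 362) + (3*I*√35)/284538 = -135497/(-708) + (3*I*√35)*(1/284538) = -135497*(-1/708) + I*√35/94846 = 135497/708 + I*√35/94846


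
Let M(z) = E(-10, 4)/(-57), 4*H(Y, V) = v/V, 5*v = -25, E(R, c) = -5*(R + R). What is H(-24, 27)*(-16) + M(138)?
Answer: -520/513 ≈ -1.0136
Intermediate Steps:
E(R, c) = -10*R
v = -5 (v = (⅕)*(-25) = -5)
H(Y, V) = -5/(4*V) (H(Y, V) = (-5/V)/4 = -5/(4*V))
M(z) = -100/57 (M(z) = -10*(-10)/(-57) = 100*(-1/57) = -100/57)
H(-24, 27)*(-16) + M(138) = -5/4/27*(-16) - 100/57 = -5/4*1/27*(-16) - 100/57 = -5/108*(-16) - 100/57 = 20/27 - 100/57 = -520/513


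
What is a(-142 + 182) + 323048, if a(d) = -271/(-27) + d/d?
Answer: 8722594/27 ≈ 3.2306e+5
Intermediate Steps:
a(d) = 298/27 (a(d) = -271*(-1/27) + 1 = 271/27 + 1 = 298/27)
a(-142 + 182) + 323048 = 298/27 + 323048 = 8722594/27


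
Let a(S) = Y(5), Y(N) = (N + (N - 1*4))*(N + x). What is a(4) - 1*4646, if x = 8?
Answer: -4568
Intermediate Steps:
Y(N) = (-4 + 2*N)*(8 + N) (Y(N) = (N + (N - 1*4))*(N + 8) = (N + (N - 4))*(8 + N) = (N + (-4 + N))*(8 + N) = (-4 + 2*N)*(8 + N))
a(S) = 78 (a(S) = -32 + 2*5² + 12*5 = -32 + 2*25 + 60 = -32 + 50 + 60 = 78)
a(4) - 1*4646 = 78 - 1*4646 = 78 - 4646 = -4568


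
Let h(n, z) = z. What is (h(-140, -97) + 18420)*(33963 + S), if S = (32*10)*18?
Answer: 727844529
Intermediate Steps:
S = 5760 (S = 320*18 = 5760)
(h(-140, -97) + 18420)*(33963 + S) = (-97 + 18420)*(33963 + 5760) = 18323*39723 = 727844529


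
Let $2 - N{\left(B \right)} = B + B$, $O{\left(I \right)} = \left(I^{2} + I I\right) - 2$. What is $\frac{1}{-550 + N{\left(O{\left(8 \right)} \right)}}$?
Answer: $- \frac{1}{800} \approx -0.00125$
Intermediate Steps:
$O{\left(I \right)} = -2 + 2 I^{2}$ ($O{\left(I \right)} = \left(I^{2} + I^{2}\right) - 2 = 2 I^{2} - 2 = -2 + 2 I^{2}$)
$N{\left(B \right)} = 2 - 2 B$ ($N{\left(B \right)} = 2 - \left(B + B\right) = 2 - 2 B$)
$\frac{1}{-550 + N{\left(O{\left(8 \right)} \right)}} = \frac{1}{-550 + \left(2 - 2 \left(-2 + 2 \cdot 8^{2}\right)\right)} = \frac{1}{-550 + \left(2 - 2 \left(-2 + 2 \cdot 64\right)\right)} = \frac{1}{-550 + \left(2 - 2 \left(-2 + 128\right)\right)} = \frac{1}{-550 + \left(2 - 252\right)} = \frac{1}{-550 - 250} = \frac{1}{-800} = - \frac{1}{800}$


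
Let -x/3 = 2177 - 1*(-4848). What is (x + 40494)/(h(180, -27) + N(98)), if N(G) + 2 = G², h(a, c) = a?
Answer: 19419/9782 ≈ 1.9852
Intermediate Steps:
x = -21075 (x = -3*(2177 - 1*(-4848)) = -3*(2177 + 4848) = -3*7025 = -21075)
N(G) = -2 + G²
(x + 40494)/(h(180, -27) + N(98)) = (-21075 + 40494)/(180 + (-2 + 98²)) = 19419/(180 + (-2 + 9604)) = 19419/(180 + 9602) = 19419/9782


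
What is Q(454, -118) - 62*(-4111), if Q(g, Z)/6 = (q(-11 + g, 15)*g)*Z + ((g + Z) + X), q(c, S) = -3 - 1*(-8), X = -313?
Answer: -1352140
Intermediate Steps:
q(c, S) = 5 (q(c, S) = -3 + 8 = 5)
Q(g, Z) = -1878 + 6*Z + 6*g + 30*Z*g (Q(g, Z) = 6*((5*g)*Z + ((g + Z) - 313)) = 6*(5*Z*g + ((Z + g) - 313)) = 6*(5*Z*g + (-313 + Z + g)) = 6*(-313 + Z + g + 5*Z*g) = -1878 + 6*Z + 6*g + 30*Z*g)
Q(454, -118) - 62*(-4111) = (-1878 + 6*(-118) + 6*454 + 30*(-118)*454) - 62*(-4111) = (-1878 - 708 + 2724 - 1607160) + 254882 = -1607022 + 254882 = -1352140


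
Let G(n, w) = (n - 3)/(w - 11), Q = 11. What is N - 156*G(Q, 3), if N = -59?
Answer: 97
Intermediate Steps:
G(n, w) = (-3 + n)/(-11 + w)
N - 156*G(Q, 3) = -59 - 156*(-3 + 11)/(-11 + 3) = -59 - 156*8/(-8) = -59 - (-39)*8/2 = -59 - 156*(-1) = -59 + 156 = 97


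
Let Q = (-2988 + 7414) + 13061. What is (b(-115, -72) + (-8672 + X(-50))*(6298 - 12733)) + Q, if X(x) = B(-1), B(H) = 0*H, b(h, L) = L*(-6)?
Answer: 55822239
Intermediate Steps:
b(h, L) = -6*L
B(H) = 0
X(x) = 0
Q = 17487 (Q = 4426 + 13061 = 17487)
(b(-115, -72) + (-8672 + X(-50))*(6298 - 12733)) + Q = (-6*(-72) + (-8672 + 0)*(6298 - 12733)) + 17487 = (432 - 8672*(-6435)) + 17487 = (432 + 55804320) + 17487 = 55804752 + 17487 = 55822239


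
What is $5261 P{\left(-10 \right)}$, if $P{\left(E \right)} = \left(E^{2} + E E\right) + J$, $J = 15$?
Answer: $1131115$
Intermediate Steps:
$P{\left(E \right)} = 15 + 2 E^{2}$ ($P{\left(E \right)} = \left(E^{2} + E E\right) + 15 = \left(E^{2} + E^{2}\right) + 15 = 2 E^{2} + 15 = 15 + 2 E^{2}$)
$5261 P{\left(-10 \right)} = 5261 \left(15 + 2 \left(-10\right)^{2}\right) = 5261 \left(15 + 2 \cdot 100\right) = 5261 \left(15 + 200\right) = 5261 \cdot 215 = 1131115$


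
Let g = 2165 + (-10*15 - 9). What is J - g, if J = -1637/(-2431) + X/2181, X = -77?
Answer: -10632450956/5302011 ≈ -2005.4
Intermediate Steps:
J = 3383110/5302011 (J = -1637/(-2431) - 77/2181 = -1637*(-1/2431) - 77*1/2181 = 1637/2431 - 77/2181 = 3383110/5302011 ≈ 0.63808)
g = 2006 (g = 2165 + (-150 - 9) = 2165 - 159 = 2006)
J - g = 3383110/5302011 - 1*2006 = 3383110/5302011 - 2006 = -10632450956/5302011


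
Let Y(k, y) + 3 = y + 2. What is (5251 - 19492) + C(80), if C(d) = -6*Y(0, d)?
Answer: -14715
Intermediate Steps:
Y(k, y) = -1 + y (Y(k, y) = -3 + (y + 2) = -3 + (2 + y) = -1 + y)
C(d) = 6 - 6*d (C(d) = -6*(-1 + d) = 6 - 6*d)
(5251 - 19492) + C(80) = (5251 - 19492) + (6 - 6*80) = -14241 + (6 - 480) = -14241 - 474 = -14715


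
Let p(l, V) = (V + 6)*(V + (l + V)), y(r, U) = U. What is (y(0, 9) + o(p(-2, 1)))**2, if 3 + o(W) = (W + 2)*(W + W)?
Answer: 36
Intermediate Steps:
p(l, V) = (6 + V)*(l + 2*V) (p(l, V) = (6 + V)*(V + (V + l)) = (6 + V)*(l + 2*V))
o(W) = -3 + 2*W*(2 + W) (o(W) = -3 + (W + 2)*(W + W) = -3 + (2 + W)*(2*W) = -3 + 2*W*(2 + W))
(y(0, 9) + o(p(-2, 1)))**2 = (9 + (-3 + 2*(2*1**2 + 6*(-2) + 12*1 + 1*(-2))**2 + 4*(2*1**2 + 6*(-2) + 12*1 + 1*(-2))))**2 = (9 + (-3 + 2*(2*1 - 12 + 12 - 2)**2 + 4*(2*1 - 12 + 12 - 2)))**2 = (9 + (-3 + 2*(2 - 12 + 12 - 2)**2 + 4*(2 - 12 + 12 - 2)))**2 = (9 + (-3 + 2*0**2 + 4*0))**2 = (9 + (-3 + 2*0 + 0))**2 = (9 + (-3 + 0 + 0))**2 = (9 - 3)**2 = 6**2 = 36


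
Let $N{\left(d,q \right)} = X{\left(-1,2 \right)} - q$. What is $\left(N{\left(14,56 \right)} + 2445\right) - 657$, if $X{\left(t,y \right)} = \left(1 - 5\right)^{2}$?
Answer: $1748$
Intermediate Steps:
$X{\left(t,y \right)} = 16$ ($X{\left(t,y \right)} = \left(-4\right)^{2} = 16$)
$N{\left(d,q \right)} = 16 - q$
$\left(N{\left(14,56 \right)} + 2445\right) - 657 = \left(\left(16 - 56\right) + 2445\right) - 657 = \left(-40 + 2445\right) - 657 = 2405 - 657 = 1748$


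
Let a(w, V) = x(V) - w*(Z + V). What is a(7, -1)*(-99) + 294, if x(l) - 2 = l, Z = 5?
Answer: 2967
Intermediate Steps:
x(l) = 2 + l
a(w, V) = 2 + V - w*(5 + V) (a(w, V) = (2 + V) - w*(5 + V) = 2 + V - w*(5 + V))
a(7, -1)*(-99) + 294 = (2 - 1 - 5*7 - 1*(-1)*7)*(-99) + 294 = (2 - 1 - 35 + 7)*(-99) + 294 = -27*(-99) + 294 = 2673 + 294 = 2967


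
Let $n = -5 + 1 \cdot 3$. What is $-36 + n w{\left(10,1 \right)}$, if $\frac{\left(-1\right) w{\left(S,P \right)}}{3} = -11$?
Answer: $-102$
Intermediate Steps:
$w{\left(S,P \right)} = 33$ ($w{\left(S,P \right)} = \left(-3\right) \left(-11\right) = 33$)
$n = -2$ ($n = -5 + 3 = -2$)
$-36 + n w{\left(10,1 \right)} = -36 - 66 = -102$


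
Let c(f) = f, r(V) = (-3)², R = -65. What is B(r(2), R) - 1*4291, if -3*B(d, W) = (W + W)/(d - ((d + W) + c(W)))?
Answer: -12872/3 ≈ -4290.7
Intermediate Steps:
r(V) = 9
B(d, W) = ⅓ (B(d, W) = -(W + W)/(3*(d - ((d + W) + W))) = -2*W/(3*(d - ((W + d) + W))) = -2*W/(3*(d - (d + 2*W))) = -2*W/(3*(d + (-d - 2*W))) = -2*W/(3*((-2*W))) = -2*W*(-1/(2*W))/3 = -⅓*(-1) = ⅓)
B(r(2), R) - 1*4291 = ⅓ - 1*4291 = ⅓ - 4291 = -12872/3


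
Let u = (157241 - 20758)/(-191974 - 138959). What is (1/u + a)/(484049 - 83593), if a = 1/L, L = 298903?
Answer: -12364591252/2042084232604493 ≈ -6.0549e-6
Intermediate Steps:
a = 1/298903 ≈ 3.3456e-6
u = -136483/330933 (u = 136483/(-330933) = 136483*(-1/330933) = -136483/330933 ≈ -0.41242)
(1/u + a)/(484049 - 83593) = (1/(-136483/330933) + 1/298903)/(484049 - 83593) = (-330933/136483 + 1/298903)/400456 = -98916730016/40795178149*1/400456 = -12364591252/2042084232604493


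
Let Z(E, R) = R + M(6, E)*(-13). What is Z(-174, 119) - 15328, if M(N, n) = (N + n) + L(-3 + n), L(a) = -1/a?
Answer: -2305438/177 ≈ -13025.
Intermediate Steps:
M(N, n) = N + n - 1/(-3 + n) (M(N, n) = (N + n) - 1/(-3 + n) = N + n - 1/(-3 + n))
Z(E, R) = R - 13*(-1 + (-3 + E)*(6 + E))/(-3 + E) (Z(E, R) = R + ((-1 + (-3 + E)*(6 + E))/(-3 + E))*(-13) = R - 13*(-1 + (-3 + E)*(6 + E))/(-3 + E))
Z(-174, 119) - 15328 = (13 + 119*(-3 - 174) - 13*(-3 - 174)*(6 - 174))/(-3 - 174) - 15328 = (13 + 119*(-177) - 13*(-177)*(-168))/(-177) - 15328 = -(13 - 21063 - 386568)/177 - 15328 = -1/177*(-407618) - 15328 = 407618/177 - 15328 = -2305438/177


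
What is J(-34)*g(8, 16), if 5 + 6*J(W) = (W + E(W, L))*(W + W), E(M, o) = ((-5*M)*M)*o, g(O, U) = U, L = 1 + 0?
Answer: 3162776/3 ≈ 1.0543e+6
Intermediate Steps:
L = 1
E(M, o) = -5*o*M**2 (E(M, o) = (-5*M**2)*o = -5*o*M**2)
J(W) = -5/6 + W*(W - 5*W**2)/3 (J(W) = -5/6 + ((W - 5*1*W**2)*(W + W))/6 = -5/6 + ((W - 5*W**2)*(2*W))/6 = -5/6 + (2*W*(W - 5*W**2))/6 = -5/6 + W*(W - 5*W**2)/3)
J(-34)*g(8, 16) = (-5/6 - 5/3*(-34)**3 + (1/3)*(-34)**2)*16 = (-5/6 - 5/3*(-39304) + (1/3)*1156)*16 = (-5/6 + 196520/3 + 1156/3)*16 = (395347/6)*16 = 3162776/3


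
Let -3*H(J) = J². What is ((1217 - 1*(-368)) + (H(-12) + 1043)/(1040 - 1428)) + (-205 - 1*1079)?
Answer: 115793/388 ≈ 298.44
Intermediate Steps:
H(J) = -J²/3
((1217 - 1*(-368)) + (H(-12) + 1043)/(1040 - 1428)) + (-205 - 1*1079) = ((1217 - 1*(-368)) + (-⅓*(-12)² + 1043)/(1040 - 1428)) + (-205 - 1*1079) = ((1217 + 368) + (-⅓*144 + 1043)/(-388)) + (-205 - 1079) = (1585 + (-48 + 1043)*(-1/388)) - 1284 = (1585 + 995*(-1/388)) - 1284 = (1585 - 995/388) - 1284 = 613985/388 - 1284 = 115793/388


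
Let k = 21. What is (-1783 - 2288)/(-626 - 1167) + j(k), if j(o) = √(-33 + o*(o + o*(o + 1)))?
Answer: 4071/1793 + √10110 ≈ 102.82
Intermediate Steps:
j(o) = √(-33 + o*(o + o*(1 + o)))
(-1783 - 2288)/(-626 - 1167) + j(k) = (-1783 - 2288)/(-626 - 1167) + √(-33 + 21³ + 2*21²) = -4071/(-1793) + √(-33 + 9261 + 2*441) = -4071*(-1/1793) + √(-33 + 9261 + 882) = 4071/1793 + √10110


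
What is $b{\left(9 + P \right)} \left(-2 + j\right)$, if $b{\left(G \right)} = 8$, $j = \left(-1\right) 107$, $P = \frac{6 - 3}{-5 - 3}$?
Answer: $-872$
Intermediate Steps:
$P = - \frac{3}{8}$ ($P = \frac{3}{-8} = 3 \left(- \frac{1}{8}\right) = - \frac{3}{8} \approx -0.375$)
$j = -107$
$b{\left(9 + P \right)} \left(-2 + j\right) = 8 \left(-2 - 107\right) = 8 \left(-109\right) = -872$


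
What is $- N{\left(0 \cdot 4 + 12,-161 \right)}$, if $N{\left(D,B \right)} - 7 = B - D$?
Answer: $166$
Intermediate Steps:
$N{\left(D,B \right)} = 7 + B - D$ ($N{\left(D,B \right)} = 7 + \left(B - D\right) = 7 + B - D$)
$- N{\left(0 \cdot 4 + 12,-161 \right)} = - (7 - 161 - \left(0 \cdot 4 + 12\right)) = - (7 - 161 - \left(0 + 12\right)) = - (7 - 161 - 12) = \left(-1\right) \left(-166\right) = 166$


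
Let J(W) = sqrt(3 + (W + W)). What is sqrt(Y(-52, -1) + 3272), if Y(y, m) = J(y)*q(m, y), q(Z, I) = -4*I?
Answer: 2*sqrt(818 + 52*I*sqrt(101)) ≈ 59.811 + 17.475*I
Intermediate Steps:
J(W) = sqrt(3 + 2*W)
Y(y, m) = -4*y*sqrt(3 + 2*y) (Y(y, m) = sqrt(3 + 2*y)*(-4*y) = -4*y*sqrt(3 + 2*y))
sqrt(Y(-52, -1) + 3272) = sqrt(-4*(-52)*sqrt(3 + 2*(-52)) + 3272) = sqrt(-4*(-52)*sqrt(3 - 104) + 3272) = sqrt(-4*(-52)*sqrt(-101) + 3272) = sqrt(-4*(-52)*I*sqrt(101) + 3272) = sqrt(208*I*sqrt(101) + 3272) = sqrt(3272 + 208*I*sqrt(101))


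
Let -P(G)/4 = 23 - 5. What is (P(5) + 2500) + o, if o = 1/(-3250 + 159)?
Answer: 7504947/3091 ≈ 2428.0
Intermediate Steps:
o = -1/3091 (o = 1/(-3091) = -1/3091 ≈ -0.00032352)
P(G) = -72 (P(G) = -4*(23 - 5) = -4*18 = -72)
(P(5) + 2500) + o = (-72 + 2500) - 1/3091 = 2428 - 1/3091 = 7504947/3091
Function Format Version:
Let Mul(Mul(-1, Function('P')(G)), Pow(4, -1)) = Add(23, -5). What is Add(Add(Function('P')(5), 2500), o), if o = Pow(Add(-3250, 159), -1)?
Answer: Rational(7504947, 3091) ≈ 2428.0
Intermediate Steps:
o = Rational(-1, 3091) (o = Pow(-3091, -1) = Rational(-1, 3091) ≈ -0.00032352)
Function('P')(G) = -72 (Function('P')(G) = Mul(-4, Add(23, -5)) = Mul(-4, 18) = -72)
Add(Add(Function('P')(5), 2500), o) = Add(Add(-72, 2500), Rational(-1, 3091)) = Add(2428, Rational(-1, 3091)) = Rational(7504947, 3091)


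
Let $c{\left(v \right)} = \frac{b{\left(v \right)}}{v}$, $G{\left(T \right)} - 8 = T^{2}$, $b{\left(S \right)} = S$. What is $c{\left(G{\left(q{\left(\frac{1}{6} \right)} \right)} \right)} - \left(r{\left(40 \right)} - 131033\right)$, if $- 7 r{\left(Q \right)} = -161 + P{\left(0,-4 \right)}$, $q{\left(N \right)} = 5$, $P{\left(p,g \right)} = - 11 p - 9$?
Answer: $\frac{917068}{7} \approx 1.3101 \cdot 10^{5}$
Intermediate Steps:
$P{\left(p,g \right)} = -9 - 11 p$
$r{\left(Q \right)} = \frac{170}{7}$ ($r{\left(Q \right)} = - \frac{-161 - 9}{7} = \left(- \frac{1}{7}\right) \left(-170\right) = \frac{170}{7}$)
$G{\left(T \right)} = 8 + T^{2}$
$c{\left(v \right)} = 1$ ($c{\left(v \right)} = \frac{v}{v} = 1$)
$c{\left(G{\left(q{\left(\frac{1}{6} \right)} \right)} \right)} - \left(r{\left(40 \right)} - 131033\right) = 1 - \left(\frac{170}{7} - 131033\right) = 1 - - \frac{917061}{7} = 1 + \frac{917061}{7} = \frac{917068}{7}$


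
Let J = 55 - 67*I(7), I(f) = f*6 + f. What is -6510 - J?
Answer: -3282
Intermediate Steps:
I(f) = 7*f (I(f) = 6*f + f = 7*f)
J = -3228 (J = 55 - 469*7 = 55 - 67*49 = 55 - 3283 = -3228)
-6510 - J = -6510 - 1*(-3228) = -6510 + 3228 = -3282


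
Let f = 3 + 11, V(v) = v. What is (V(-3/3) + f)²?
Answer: 169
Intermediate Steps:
f = 14
(V(-3/3) + f)² = (-3/3 + 14)² = (-3*⅓ + 14)² = (-1 + 14)² = 13² = 169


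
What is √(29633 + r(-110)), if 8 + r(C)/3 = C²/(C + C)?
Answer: 2*√7361 ≈ 171.59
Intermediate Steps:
r(C) = -24 + 3*C/2 (r(C) = -24 + 3*(C²/(C + C)) = -24 + 3*(C²/((2*C))) = -24 + 3*((1/(2*C))*C²) = -24 + 3*(C/2) = -24 + 3*C/2)
√(29633 + r(-110)) = √(29633 + (-24 + (3/2)*(-110))) = √(29633 + (-24 - 165)) = √(29633 - 189) = √29444 = 2*√7361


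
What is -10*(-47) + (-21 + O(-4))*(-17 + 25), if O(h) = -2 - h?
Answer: 318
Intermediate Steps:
-10*(-47) + (-21 + O(-4))*(-17 + 25) = -10*(-47) + (-21 + (-2 - 1*(-4)))*(-17 + 25) = 470 + (-21 + (-2 + 4))*8 = 470 + (-21 + 2)*8 = 470 - 19*8 = 470 - 152 = 318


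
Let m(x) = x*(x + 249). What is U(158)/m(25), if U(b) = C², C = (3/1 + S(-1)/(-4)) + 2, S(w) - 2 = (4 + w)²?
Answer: 81/109600 ≈ 0.00073905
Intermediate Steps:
S(w) = 2 + (4 + w)²
C = 9/4 (C = (3/1 + (2 + (4 - 1)²)/(-4)) + 2 = (3*1 + (2 + 3²)*(-¼)) + 2 = (3 + (2 + 9)*(-¼)) + 2 = (3 + 11*(-¼)) + 2 = (3 - 11/4) + 2 = ¼ + 2 = 9/4 ≈ 2.2500)
m(x) = x*(249 + x)
U(b) = 81/16 (U(b) = (9/4)² = 81/16)
U(158)/m(25) = 81/(16*((25*(249 + 25)))) = 81/(16*((25*274))) = (81/16)/6850 = (81/16)*(1/6850) = 81/109600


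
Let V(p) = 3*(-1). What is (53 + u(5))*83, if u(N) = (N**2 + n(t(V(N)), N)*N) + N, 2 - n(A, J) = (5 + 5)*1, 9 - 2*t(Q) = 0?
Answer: 3569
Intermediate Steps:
V(p) = -3
t(Q) = 9/2 (t(Q) = 9/2 - 1/2*0 = 9/2 + 0 = 9/2)
n(A, J) = -8 (n(A, J) = 2 - (5 + 5) = 2 - 10 = -8)
u(N) = N**2 - 7*N (u(N) = (N**2 - 8*N) + N = N**2 - 7*N)
(53 + u(5))*83 = (53 + 5*(-7 + 5))*83 = (53 + 5*(-2))*83 = (53 - 10)*83 = 43*83 = 3569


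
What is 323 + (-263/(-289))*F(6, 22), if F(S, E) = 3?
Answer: 94136/289 ≈ 325.73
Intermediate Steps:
323 + (-263/(-289))*F(6, 22) = 323 - 263/(-289)*3 = 323 - 263*(-1/289)*3 = 323 + (263/289)*3 = 323 + 789/289 = 94136/289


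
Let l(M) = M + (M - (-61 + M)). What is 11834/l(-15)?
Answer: 5917/23 ≈ 257.26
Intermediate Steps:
l(M) = 61 + M (l(M) = M + (M + (61 - M)) = M + 61 = 61 + M)
11834/l(-15) = 11834/(61 - 15) = 11834/46 = 11834*(1/46) = 5917/23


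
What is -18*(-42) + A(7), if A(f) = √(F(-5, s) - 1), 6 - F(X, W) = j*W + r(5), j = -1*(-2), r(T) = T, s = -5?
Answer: 756 + √10 ≈ 759.16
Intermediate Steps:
j = 2
F(X, W) = 1 - 2*W (F(X, W) = 6 - (2*W + 5) = 6 - (5 + 2*W) = 6 + (-5 - 2*W) = 1 - 2*W)
A(f) = √10 (A(f) = √((1 - 2*(-5)) - 1) = √((1 + 10) - 1) = √(11 - 1) = √10)
-18*(-42) + A(7) = -18*(-42) + √10 = 756 + √10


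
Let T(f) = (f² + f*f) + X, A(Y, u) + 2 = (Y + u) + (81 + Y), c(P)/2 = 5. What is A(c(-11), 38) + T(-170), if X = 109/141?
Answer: 8169226/141 ≈ 57938.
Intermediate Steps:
c(P) = 10 (c(P) = 2*5 = 10)
A(Y, u) = 79 + u + 2*Y (A(Y, u) = -2 + ((Y + u) + (81 + Y)) = -2 + (81 + u + 2*Y) = 79 + u + 2*Y)
X = 109/141 (X = 109*(1/141) = 109/141 ≈ 0.77305)
T(f) = 109/141 + 2*f² (T(f) = (f² + f*f) + 109/141 = (f² + f²) + 109/141 = 2*f² + 109/141 = 109/141 + 2*f²)
A(c(-11), 38) + T(-170) = (79 + 38 + 2*10) + (109/141 + 2*(-170)²) = (79 + 38 + 20) + (109/141 + 2*28900) = 137 + (109/141 + 57800) = 137 + 8149909/141 = 8169226/141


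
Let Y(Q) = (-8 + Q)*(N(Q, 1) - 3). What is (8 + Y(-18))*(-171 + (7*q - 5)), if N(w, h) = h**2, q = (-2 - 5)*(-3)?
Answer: -1740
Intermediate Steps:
q = 21 (q = -7*(-3) = 21)
Y(Q) = 16 - 2*Q (Y(Q) = (-8 + Q)*(1**2 - 3) = (-8 + Q)*(1 - 3) = (-8 + Q)*(-2) = 16 - 2*Q)
(8 + Y(-18))*(-171 + (7*q - 5)) = (8 + (16 - 2*(-18)))*(-171 + (7*21 - 5)) = (8 + (16 + 36))*(-171 + (147 - 5)) = (8 + 52)*(-171 + 142) = 60*(-29) = -1740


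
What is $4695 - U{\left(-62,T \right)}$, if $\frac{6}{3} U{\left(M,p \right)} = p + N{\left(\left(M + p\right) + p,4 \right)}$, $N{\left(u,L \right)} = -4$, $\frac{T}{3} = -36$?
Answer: $4751$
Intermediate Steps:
$T = -108$ ($T = 3 \left(-36\right) = -108$)
$U{\left(M,p \right)} = -2 + \frac{p}{2}$ ($U{\left(M,p \right)} = \frac{p - 4}{2} = \frac{-4 + p}{2} = -2 + \frac{p}{2}$)
$4695 - U{\left(-62,T \right)} = 4695 - \left(-2 + \frac{1}{2} \left(-108\right)\right) = 4695 - \left(-2 - 54\right) = 4695 - -56 = 4695 + 56 = 4751$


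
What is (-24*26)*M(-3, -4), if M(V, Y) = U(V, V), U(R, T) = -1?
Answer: 624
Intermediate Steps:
M(V, Y) = -1
(-24*26)*M(-3, -4) = -24*26*(-1) = -624*(-1) = 624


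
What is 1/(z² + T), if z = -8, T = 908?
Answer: 1/972 ≈ 0.0010288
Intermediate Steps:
1/(z² + T) = 1/((-8)² + 908) = 1/(64 + 908) = 1/972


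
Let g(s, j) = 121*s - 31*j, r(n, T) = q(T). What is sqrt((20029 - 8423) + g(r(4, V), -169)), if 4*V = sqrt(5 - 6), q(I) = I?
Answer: sqrt(67380 + 121*I)/2 ≈ 129.79 + 0.11654*I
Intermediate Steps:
V = I/4 (V = sqrt(5 - 6)/4 = sqrt(-1)/4 = I/4 ≈ 0.25*I)
r(n, T) = T
g(s, j) = -31*j + 121*s
sqrt((20029 - 8423) + g(r(4, V), -169)) = sqrt((20029 - 8423) + (-31*(-169) + 121*(I/4))) = sqrt(11606 + (5239 + 121*I/4)) = sqrt(16845 + 121*I/4)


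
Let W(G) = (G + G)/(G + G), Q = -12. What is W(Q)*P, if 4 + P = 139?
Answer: 135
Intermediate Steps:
P = 135 (P = -4 + 139 = 135)
W(G) = 1 (W(G) = (2*G)/((2*G)) = (2*G)*(1/(2*G)) = 1)
W(Q)*P = 1*135 = 135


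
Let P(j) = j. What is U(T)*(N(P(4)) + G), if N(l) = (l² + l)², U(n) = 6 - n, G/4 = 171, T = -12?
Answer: 19512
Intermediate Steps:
G = 684 (G = 4*171 = 684)
N(l) = (l + l²)²
U(T)*(N(P(4)) + G) = (6 - 1*(-12))*(4²*(1 + 4)² + 684) = (6 + 12)*(16*5² + 684) = 18*(16*25 + 684) = 18*(400 + 684) = 18*1084 = 19512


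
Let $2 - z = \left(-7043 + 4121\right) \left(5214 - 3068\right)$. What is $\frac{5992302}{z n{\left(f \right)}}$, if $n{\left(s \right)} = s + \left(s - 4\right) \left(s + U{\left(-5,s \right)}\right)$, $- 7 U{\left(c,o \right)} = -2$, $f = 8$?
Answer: $\frac{998717}{42998496} \approx 0.023227$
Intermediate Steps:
$U{\left(c,o \right)} = \frac{2}{7}$ ($U{\left(c,o \right)} = \left(- \frac{1}{7}\right) \left(-2\right) = \frac{2}{7}$)
$n{\left(s \right)} = s + \left(-4 + s\right) \left(\frac{2}{7} + s\right)$ ($n{\left(s \right)} = s + \left(s - 4\right) \left(s + \frac{2}{7}\right) = s + \left(-4 + s\right) \left(\frac{2}{7} + s\right)$)
$z = 6270614$ ($z = 2 - \left(-7043 + 4121\right) \left(5214 - 3068\right) = 2 - \left(-2922\right) 2146 = 2 - -6270612 = 2 + 6270612 = 6270614$)
$\frac{5992302}{z n{\left(f \right)}} = \frac{5992302}{6270614 \left(- \frac{8}{7} + 8^{2} - \frac{152}{7}\right)} = \frac{5992302}{6270614 \left(- \frac{8}{7} + 64 - \frac{152}{7}\right)} = \frac{5992302}{6270614 \cdot \frac{288}{7}} = \frac{5992302}{257990976} = 5992302 \cdot \frac{1}{257990976} = \frac{998717}{42998496}$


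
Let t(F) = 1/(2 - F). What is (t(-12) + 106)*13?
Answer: 19305/14 ≈ 1378.9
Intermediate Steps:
(t(-12) + 106)*13 = (-1/(-2 - 12) + 106)*13 = (-1/(-14) + 106)*13 = (-1*(-1/14) + 106)*13 = (1/14 + 106)*13 = (1485/14)*13 = 19305/14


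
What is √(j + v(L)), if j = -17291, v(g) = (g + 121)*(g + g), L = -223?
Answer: √28201 ≈ 167.93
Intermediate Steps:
v(g) = 2*g*(121 + g) (v(g) = (121 + g)*(2*g) = 2*g*(121 + g))
√(j + v(L)) = √(-17291 + 2*(-223)*(121 - 223)) = √(-17291 + 2*(-223)*(-102)) = √(-17291 + 45492) = √28201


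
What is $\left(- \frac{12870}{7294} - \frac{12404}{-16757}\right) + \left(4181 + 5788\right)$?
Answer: $\frac{609170699944}{61112779} \approx 9968.0$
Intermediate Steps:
$\left(- \frac{12870}{7294} - \frac{12404}{-16757}\right) + \left(4181 + 5788\right) = \left(\left(-12870\right) \frac{1}{7294} - - \frac{12404}{16757}\right) + 9969 = \left(- \frac{6435}{3647} + \frac{12404}{16757}\right) + 9969 = - \frac{62593907}{61112779} + 9969 = \frac{609170699944}{61112779}$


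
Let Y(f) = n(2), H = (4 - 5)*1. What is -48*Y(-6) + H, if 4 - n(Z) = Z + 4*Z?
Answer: 287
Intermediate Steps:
n(Z) = 4 - 5*Z (n(Z) = 4 - (Z + 4*Z) = 4 - 5*Z)
H = -1 (H = -1*1 = -1)
Y(f) = -6 (Y(f) = 4 - 5*2 = 4 - 10 = -6)
-48*Y(-6) + H = -48*(-6) - 1 = 288 - 1 = 287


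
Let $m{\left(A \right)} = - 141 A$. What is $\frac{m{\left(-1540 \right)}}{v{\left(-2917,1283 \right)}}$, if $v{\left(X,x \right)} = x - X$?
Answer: $\frac{517}{10} \approx 51.7$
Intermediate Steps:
$\frac{m{\left(-1540 \right)}}{v{\left(-2917,1283 \right)}} = \frac{\left(-141\right) \left(-1540\right)}{1283 - -2917} = \frac{217140}{1283 + 2917} = \frac{217140}{4200} = 217140 \cdot \frac{1}{4200} = \frac{517}{10}$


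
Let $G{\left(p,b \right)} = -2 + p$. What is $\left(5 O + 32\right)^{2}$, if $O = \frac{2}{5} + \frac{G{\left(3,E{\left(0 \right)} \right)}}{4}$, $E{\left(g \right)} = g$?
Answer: $\frac{19881}{16} \approx 1242.6$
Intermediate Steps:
$O = \frac{13}{20}$ ($O = \frac{2}{5} + \frac{-2 + 3}{4} = 2 \cdot \frac{1}{5} + 1 \cdot \frac{1}{4} = \frac{2}{5} + \frac{1}{4} = \frac{13}{20} \approx 0.65$)
$\left(5 O + 32\right)^{2} = \left(5 \cdot \frac{13}{20} + 32\right)^{2} = \left(\frac{13}{4} + 32\right)^{2} = \left(\frac{141}{4}\right)^{2} = \frac{19881}{16}$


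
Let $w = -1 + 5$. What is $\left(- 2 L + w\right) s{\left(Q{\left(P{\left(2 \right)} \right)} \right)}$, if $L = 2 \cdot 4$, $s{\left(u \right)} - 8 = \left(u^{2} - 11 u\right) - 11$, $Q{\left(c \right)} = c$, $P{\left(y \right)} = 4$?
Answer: $372$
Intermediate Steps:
$s{\left(u \right)} = -3 + u^{2} - 11 u$ ($s{\left(u \right)} = 8 - \left(11 - u^{2} + 11 u\right) = -3 + u^{2} - 11 u$)
$L = 8$
$w = 4$
$\left(- 2 L + w\right) s{\left(Q{\left(P{\left(2 \right)} \right)} \right)} = \left(\left(-2\right) 8 + 4\right) \left(-3 + 4^{2} - 44\right) = \left(-16 + 4\right) \left(-3 + 16 - 44\right) = \left(-12\right) \left(-31\right) = 372$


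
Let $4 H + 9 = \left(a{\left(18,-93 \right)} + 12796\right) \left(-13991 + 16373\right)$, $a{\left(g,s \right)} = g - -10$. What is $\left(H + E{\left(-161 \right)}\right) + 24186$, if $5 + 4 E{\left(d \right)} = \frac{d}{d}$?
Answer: $\frac{30643499}{4} \approx 7.6609 \cdot 10^{6}$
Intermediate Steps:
$E{\left(d \right)} = -1$ ($E{\left(d \right)} = - \frac{5}{4} + \frac{d \frac{1}{d}}{4} = - \frac{5}{4} + \frac{1}{4} \cdot 1 = - \frac{5}{4} + \frac{1}{4} = -1$)
$a{\left(g,s \right)} = 10 + g$ ($a{\left(g,s \right)} = g + 10 = 10 + g$)
$H = \frac{30546759}{4}$ ($H = - \frac{9}{4} + \frac{\left(\left(10 + 18\right) + 12796\right) \left(-13991 + 16373\right)}{4} = - \frac{9}{4} + \frac{\left(28 + 12796\right) 2382}{4} = - \frac{9}{4} + \frac{12824 \cdot 2382}{4} = - \frac{9}{4} + \frac{1}{4} \cdot 30546768 = - \frac{9}{4} + 7636692 = \frac{30546759}{4} \approx 7.6367 \cdot 10^{6}$)
$\left(H + E{\left(-161 \right)}\right) + 24186 = \left(\frac{30546759}{4} - 1\right) + 24186 = \frac{30546755}{4} + 24186 = \frac{30643499}{4}$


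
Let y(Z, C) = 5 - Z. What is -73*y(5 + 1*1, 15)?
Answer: 73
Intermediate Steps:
-73*y(5 + 1*1, 15) = -73*(5 - (5 + 1*1)) = -73*(5 - (5 + 1)) = -73*(5 - 1*6) = -73*(5 - 6) = -73*(-1) = 73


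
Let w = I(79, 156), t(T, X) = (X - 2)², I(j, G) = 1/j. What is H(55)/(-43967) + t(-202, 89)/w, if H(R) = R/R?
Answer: 26290111616/43967 ≈ 5.9795e+5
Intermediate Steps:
H(R) = 1
t(T, X) = (-2 + X)²
w = 1/79 ≈ 0.012658
H(55)/(-43967) + t(-202, 89)/w = 1/(-43967) + (-2 + 89)²/(1/79) = 1*(-1/43967) + 87²*79 = -1/43967 + 7569*79 = -1/43967 + 597951 = 26290111616/43967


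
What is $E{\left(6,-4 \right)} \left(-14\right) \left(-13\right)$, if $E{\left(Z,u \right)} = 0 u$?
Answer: $0$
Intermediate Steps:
$E{\left(Z,u \right)} = 0$
$E{\left(6,-4 \right)} \left(-14\right) \left(-13\right) = 0 \left(-14\right) \left(-13\right) = 0 \left(-13\right) = 0$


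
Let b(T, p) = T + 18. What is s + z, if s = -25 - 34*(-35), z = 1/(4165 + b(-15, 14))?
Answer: 4855721/4168 ≈ 1165.0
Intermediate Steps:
b(T, p) = 18 + T
z = 1/4168 (z = 1/(4165 + (18 - 15)) = 1/(4165 + 3) = 1/4168 ≈ 0.00023992)
s = 1165 (s = -25 + 1190 = 1165)
s + z = 1165 + 1/4168 = 4855721/4168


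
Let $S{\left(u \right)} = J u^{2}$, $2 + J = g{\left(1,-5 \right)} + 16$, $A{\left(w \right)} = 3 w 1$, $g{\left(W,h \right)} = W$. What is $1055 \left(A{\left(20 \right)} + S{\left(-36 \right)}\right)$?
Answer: $20572500$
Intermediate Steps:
$A{\left(w \right)} = 3 w$
$J = 15$ ($J = -2 + \left(1 + 16\right) = -2 + 17 = 15$)
$S{\left(u \right)} = 15 u^{2}$
$1055 \left(A{\left(20 \right)} + S{\left(-36 \right)}\right) = 1055 \left(3 \cdot 20 + 15 \left(-36\right)^{2}\right) = 1055 \left(60 + 15 \cdot 1296\right) = 1055 \left(60 + 19440\right) = 1055 \cdot 19500 = 20572500$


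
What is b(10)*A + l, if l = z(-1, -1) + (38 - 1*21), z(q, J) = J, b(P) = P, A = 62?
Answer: 636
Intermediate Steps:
l = 16 (l = -1 + (38 - 1*21) = -1 + (38 - 21) = -1 + 17 = 16)
b(10)*A + l = 10*62 + 16 = 620 + 16 = 636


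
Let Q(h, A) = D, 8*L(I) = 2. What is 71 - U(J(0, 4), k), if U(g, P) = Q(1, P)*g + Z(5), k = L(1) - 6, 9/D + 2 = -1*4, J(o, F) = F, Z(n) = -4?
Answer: 81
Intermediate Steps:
L(I) = 1/4 (L(I) = (1/8)*2 = 1/4)
D = -3/2 (D = 9/(-2 - 1*4) = 9/(-2 - 4) = 9/(-6) = 9*(-1/6) = -3/2 ≈ -1.5000)
Q(h, A) = -3/2
k = -23/4 (k = 1/4 - 6 = -23/4 ≈ -5.7500)
U(g, P) = -4 - 3*g/2 (U(g, P) = -3*g/2 - 4 = -4 - 3*g/2)
71 - U(J(0, 4), k) = 71 - (-4 - 3/2*4) = 71 - (-4 - 6) = 71 - 1*(-10) = 71 + 10 = 81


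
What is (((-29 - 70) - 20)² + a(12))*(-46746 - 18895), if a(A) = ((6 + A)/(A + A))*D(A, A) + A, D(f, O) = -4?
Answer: -930132970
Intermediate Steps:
a(A) = A - 2*(6 + A)/A (a(A) = ((6 + A)/(A + A))*(-4) + A = ((6 + A)/((2*A)))*(-4) + A = ((6 + A)*(1/(2*A)))*(-4) + A = ((6 + A)/(2*A))*(-4) + A = -2*(6 + A)/A + A = A - 2*(6 + A)/A)
(((-29 - 70) - 20)² + a(12))*(-46746 - 18895) = (((-29 - 70) - 20)² + (-2 + 12 - 12/12))*(-46746 - 18895) = ((-99 - 20)² + (-2 + 12 - 12*1/12))*(-65641) = ((-119)² + (-2 + 12 - 1))*(-65641) = (14161 + 9)*(-65641) = 14170*(-65641) = -930132970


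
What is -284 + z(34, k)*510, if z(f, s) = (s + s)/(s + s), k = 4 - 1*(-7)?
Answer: 226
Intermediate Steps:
k = 11 (k = 4 + 7 = 11)
z(f, s) = 1 (z(f, s) = (2*s)/((2*s)) = (2*s)*(1/(2*s)) = 1)
-284 + z(34, k)*510 = -284 + 1*510 = -284 + 510 = 226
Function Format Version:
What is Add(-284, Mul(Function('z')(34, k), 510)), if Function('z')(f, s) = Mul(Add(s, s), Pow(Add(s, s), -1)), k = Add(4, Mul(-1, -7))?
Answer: 226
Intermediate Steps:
k = 11 (k = Add(4, 7) = 11)
Function('z')(f, s) = 1 (Function('z')(f, s) = Mul(Mul(2, s), Pow(Mul(2, s), -1)) = Mul(Mul(2, s), Mul(Rational(1, 2), Pow(s, -1))) = 1)
Add(-284, Mul(Function('z')(34, k), 510)) = Add(-284, Mul(1, 510)) = Add(-284, 510) = 226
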